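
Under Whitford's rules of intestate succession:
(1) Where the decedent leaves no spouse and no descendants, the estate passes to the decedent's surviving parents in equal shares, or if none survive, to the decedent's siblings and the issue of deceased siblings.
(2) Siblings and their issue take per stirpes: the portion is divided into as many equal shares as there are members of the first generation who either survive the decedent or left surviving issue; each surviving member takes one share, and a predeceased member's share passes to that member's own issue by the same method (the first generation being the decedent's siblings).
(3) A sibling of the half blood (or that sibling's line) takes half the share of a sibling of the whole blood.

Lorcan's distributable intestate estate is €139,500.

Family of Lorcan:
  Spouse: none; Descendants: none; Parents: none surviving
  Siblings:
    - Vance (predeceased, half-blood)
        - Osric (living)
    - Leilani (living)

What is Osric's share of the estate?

Osric receives €46,500.

The entire €139,500 passes to the siblings and their issue.
Counting each half-blood sibling's line as half a unit, there are 3/2 units in €139,500, so one unit is €93,000. Whole-blood lines (Leilani) take €93,000 each; half-blood lines (Vance) take €46,500 each.
Vance's share (€46,500) passes entirely to Osric.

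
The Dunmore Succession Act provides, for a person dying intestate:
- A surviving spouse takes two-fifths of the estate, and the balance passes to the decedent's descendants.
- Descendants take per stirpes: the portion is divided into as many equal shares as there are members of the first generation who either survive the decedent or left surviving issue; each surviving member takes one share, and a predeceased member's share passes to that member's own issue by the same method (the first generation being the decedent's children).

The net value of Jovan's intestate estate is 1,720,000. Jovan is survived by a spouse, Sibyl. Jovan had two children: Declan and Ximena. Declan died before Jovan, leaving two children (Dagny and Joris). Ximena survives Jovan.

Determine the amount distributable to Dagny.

Sibyl takes two-fifths of 1,720,000 = 688,000. The remaining 1,032,000 passes to the descendants.
The descendants' portion (1,032,000) is divided into 2 shares of 516,000: Ximena takes 516,000; Declan's 516,000 share passes to Declan's issue.
Declan's share (516,000) is divided into 2 shares of 258,000: Dagny and Joris each take 258,000.

Dagny receives 258,000.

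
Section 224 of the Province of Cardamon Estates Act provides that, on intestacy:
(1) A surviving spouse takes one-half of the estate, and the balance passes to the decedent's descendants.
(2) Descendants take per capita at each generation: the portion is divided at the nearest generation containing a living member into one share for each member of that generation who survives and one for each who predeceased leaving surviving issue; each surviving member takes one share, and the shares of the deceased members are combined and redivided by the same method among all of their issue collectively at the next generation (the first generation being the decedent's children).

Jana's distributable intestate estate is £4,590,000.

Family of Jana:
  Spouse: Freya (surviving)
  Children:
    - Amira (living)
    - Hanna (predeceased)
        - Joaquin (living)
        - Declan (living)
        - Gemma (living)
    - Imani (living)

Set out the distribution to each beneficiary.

Freya: £2,295,000; Amira: £765,000; Joaquin: £255,000; Declan: £255,000; Gemma: £255,000; Imani: £765,000

Freya takes one-half of £4,590,000 = £2,295,000. The remaining £2,295,000 passes to the descendants.
The descendants' portion (£2,295,000) is divided at the children's generation into 3 shares of £765,000. Amira and Imani each take £765,000. The remaining share for the deceased Hanna (£765,000) is carried to the next generation.
That pool (£765,000) is divided at the grandchildren's generation equally among Joaquin, Declan, and Gemma: £255,000 each.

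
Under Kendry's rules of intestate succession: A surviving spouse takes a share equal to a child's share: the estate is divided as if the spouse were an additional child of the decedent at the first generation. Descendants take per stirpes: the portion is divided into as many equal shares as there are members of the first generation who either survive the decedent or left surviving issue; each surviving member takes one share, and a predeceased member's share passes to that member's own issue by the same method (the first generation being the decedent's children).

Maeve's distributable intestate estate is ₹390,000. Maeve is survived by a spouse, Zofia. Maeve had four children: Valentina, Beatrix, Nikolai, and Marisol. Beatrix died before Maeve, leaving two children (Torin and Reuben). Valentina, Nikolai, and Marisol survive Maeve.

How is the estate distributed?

The spouse counts as an additional share at the children's level, so there are 5 primary shares of ₹78,000. Zofia takes one such share (₹78,000).
The children's combined portion (₹312,000) is divided into 4 shares of ₹78,000: Valentina, Nikolai, and Marisol each take ₹78,000; Beatrix's ₹78,000 share passes to Beatrix's issue.
Beatrix's share (₹78,000) is divided into 2 shares of ₹39,000: Torin and Reuben each take ₹39,000.

Zofia: ₹78,000; Valentina: ₹78,000; Torin: ₹39,000; Reuben: ₹39,000; Nikolai: ₹78,000; Marisol: ₹78,000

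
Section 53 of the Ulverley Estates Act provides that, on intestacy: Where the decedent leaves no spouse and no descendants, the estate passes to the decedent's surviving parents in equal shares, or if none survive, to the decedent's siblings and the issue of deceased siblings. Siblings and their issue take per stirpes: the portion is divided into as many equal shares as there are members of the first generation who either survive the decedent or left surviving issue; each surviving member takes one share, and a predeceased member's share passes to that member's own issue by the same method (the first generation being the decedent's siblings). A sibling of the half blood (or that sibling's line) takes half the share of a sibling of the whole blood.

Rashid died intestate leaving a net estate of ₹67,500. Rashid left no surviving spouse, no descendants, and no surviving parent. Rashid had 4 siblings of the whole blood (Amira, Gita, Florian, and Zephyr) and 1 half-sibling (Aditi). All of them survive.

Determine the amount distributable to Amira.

The entire ₹67,500 passes to the siblings and their issue.
Counting each half-blood sibling's line as half a unit, there are 9/2 units in ₹67,500, so one unit is ₹15,000. Whole-blood lines (Amira, Gita, Florian, and Zephyr) take ₹15,000 each; half-blood lines (Aditi) take ₹7,500 each.

Amira receives ₹15,000.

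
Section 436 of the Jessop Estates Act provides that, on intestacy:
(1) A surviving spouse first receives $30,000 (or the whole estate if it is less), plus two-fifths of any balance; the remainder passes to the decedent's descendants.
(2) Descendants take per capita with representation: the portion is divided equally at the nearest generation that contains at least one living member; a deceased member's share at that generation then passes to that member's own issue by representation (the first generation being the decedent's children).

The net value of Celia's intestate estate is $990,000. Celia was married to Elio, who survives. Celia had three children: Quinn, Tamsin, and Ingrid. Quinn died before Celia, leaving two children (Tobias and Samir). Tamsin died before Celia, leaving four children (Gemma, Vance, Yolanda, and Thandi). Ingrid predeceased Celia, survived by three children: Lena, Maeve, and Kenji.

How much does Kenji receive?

Kenji receives $64,000.

Elio first takes $30,000, leaving a balance of $960,000. Elio then takes two-fifths of the balance ($384,000), for a total of $414,000. The remaining $576,000 passes to the descendants.
No child survives, so the initial division is made at the grandchildren's generation.
The descendants' portion ($576,000) is divided into 9 shares of $64,000: Tobias, Samir, Gemma, Vance, Yolanda, Thandi, Lena, Maeve, and Kenji each take $64,000.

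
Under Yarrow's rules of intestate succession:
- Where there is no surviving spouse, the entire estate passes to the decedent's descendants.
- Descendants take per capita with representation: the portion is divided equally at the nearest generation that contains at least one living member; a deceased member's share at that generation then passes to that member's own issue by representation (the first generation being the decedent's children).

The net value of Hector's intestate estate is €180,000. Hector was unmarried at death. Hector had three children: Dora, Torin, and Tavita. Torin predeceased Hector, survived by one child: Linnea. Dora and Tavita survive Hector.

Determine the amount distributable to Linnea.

The entire €180,000 passes to the descendants.
That amount (€180,000) is divided into 3 shares of €60,000: Dora and Tavita each take €60,000; Torin's €60,000 share passes to Torin's issue.
Torin's share (€60,000) passes entirely to Linnea.

Linnea receives €60,000.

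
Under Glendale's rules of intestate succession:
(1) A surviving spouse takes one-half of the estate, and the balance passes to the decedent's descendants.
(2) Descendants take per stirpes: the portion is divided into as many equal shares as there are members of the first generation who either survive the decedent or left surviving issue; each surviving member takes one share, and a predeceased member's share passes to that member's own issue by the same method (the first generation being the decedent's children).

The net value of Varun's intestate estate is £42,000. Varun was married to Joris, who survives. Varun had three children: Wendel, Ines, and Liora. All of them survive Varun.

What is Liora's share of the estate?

Joris takes one-half of £42,000 = £21,000. The remaining £21,000 passes to the descendants.
The descendants' portion (£21,000) is divided into 3 shares of £7,000: Wendel, Ines, and Liora each take £7,000.

Liora receives £7,000.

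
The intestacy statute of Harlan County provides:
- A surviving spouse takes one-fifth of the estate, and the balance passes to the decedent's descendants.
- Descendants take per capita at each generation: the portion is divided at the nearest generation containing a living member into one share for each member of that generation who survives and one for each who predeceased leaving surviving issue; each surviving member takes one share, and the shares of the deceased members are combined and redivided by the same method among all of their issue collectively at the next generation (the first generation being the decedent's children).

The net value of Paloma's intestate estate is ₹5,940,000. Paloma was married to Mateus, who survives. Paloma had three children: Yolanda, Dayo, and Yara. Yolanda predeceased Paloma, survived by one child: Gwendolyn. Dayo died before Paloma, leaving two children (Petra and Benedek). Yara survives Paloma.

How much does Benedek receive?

Mateus takes one-fifth of ₹5,940,000 = ₹1,188,000. The remaining ₹4,752,000 passes to the descendants.
The descendants' portion (₹4,752,000) is divided at the children's generation into 3 shares of ₹1,584,000. Yara takes ₹1,584,000. The 2 shares of the deceased (Yolanda and Dayo) are combined into a pool of ₹3,168,000.
That pool (₹3,168,000) is divided at the grandchildren's generation equally among Gwendolyn, Petra, and Benedek: ₹1,056,000 each.

Benedek receives ₹1,056,000.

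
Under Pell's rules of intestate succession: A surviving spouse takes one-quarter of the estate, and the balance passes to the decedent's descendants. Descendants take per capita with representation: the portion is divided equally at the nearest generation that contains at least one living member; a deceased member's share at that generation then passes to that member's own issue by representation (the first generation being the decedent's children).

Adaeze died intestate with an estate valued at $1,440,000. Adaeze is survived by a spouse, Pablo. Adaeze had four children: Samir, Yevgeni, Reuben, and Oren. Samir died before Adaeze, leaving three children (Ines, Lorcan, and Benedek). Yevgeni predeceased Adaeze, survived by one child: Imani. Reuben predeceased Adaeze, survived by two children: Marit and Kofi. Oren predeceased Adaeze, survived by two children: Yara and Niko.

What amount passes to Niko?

Pablo takes one-quarter of $1,440,000 = $360,000. The remaining $1,080,000 passes to the descendants.
No child survives, so the initial division is made at the grandchildren's generation.
The descendants' portion ($1,080,000) is divided into 8 shares of $135,000: Ines, Lorcan, Benedek, Imani, Marit, Kofi, Yara, and Niko each take $135,000.

Niko receives $135,000.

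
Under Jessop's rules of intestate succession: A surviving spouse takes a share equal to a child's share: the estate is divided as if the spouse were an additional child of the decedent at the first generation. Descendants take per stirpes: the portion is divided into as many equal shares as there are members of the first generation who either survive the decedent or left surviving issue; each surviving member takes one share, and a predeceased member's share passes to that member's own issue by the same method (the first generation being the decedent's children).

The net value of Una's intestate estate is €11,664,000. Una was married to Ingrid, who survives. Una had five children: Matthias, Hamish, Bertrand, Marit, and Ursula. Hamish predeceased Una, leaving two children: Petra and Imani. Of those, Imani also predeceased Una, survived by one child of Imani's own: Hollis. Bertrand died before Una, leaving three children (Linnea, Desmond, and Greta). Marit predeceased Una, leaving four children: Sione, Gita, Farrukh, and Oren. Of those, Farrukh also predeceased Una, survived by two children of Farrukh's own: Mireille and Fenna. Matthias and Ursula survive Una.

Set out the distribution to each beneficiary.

The spouse counts as an additional share at the children's level, so there are 6 primary shares of €1,944,000. Ingrid takes one such share (€1,944,000).
The children's combined portion (€9,720,000) is divided into 5 shares of €1,944,000: Matthias and Ursula each take €1,944,000; Hamish's €1,944,000 share passes to Hamish's issue; Bertrand's €1,944,000 share passes to Bertrand's issue; Marit's €1,944,000 share passes to Marit's issue.
Hamish's share (€1,944,000) is divided into 2 shares of €972,000: Petra takes €972,000; Imani's €972,000 share passes to Imani's issue.
Imani's share (€972,000) passes entirely to Hollis.
Bertrand's share (€1,944,000) is divided into 3 shares of €648,000: Linnea, Desmond, and Greta each take €648,000.
Marit's share (€1,944,000) is divided into 4 shares of €486,000: Sione, Gita, and Oren each take €486,000; Farrukh's €486,000 share passes to Farrukh's issue.
Farrukh's share (€486,000) is divided into 2 shares of €243,000: Mireille and Fenna each take €243,000.

Ingrid: €1,944,000; Matthias: €1,944,000; Petra: €972,000; Hollis: €972,000; Linnea: €648,000; Desmond: €648,000; Greta: €648,000; Sione: €486,000; Gita: €486,000; Mireille: €243,000; Fenna: €243,000; Oren: €486,000; Ursula: €1,944,000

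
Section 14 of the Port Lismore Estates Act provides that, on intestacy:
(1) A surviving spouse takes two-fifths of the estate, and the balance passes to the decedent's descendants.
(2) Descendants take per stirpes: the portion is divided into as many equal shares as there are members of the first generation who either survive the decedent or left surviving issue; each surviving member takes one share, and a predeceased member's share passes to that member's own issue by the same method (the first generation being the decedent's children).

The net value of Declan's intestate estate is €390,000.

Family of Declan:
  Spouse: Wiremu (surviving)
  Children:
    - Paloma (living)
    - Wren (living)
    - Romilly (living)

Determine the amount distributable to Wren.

Wiremu takes two-fifths of €390,000 = €156,000. The remaining €234,000 passes to the descendants.
The descendants' portion (€234,000) is divided into 3 shares of €78,000: Paloma, Wren, and Romilly each take €78,000.

Wren receives €78,000.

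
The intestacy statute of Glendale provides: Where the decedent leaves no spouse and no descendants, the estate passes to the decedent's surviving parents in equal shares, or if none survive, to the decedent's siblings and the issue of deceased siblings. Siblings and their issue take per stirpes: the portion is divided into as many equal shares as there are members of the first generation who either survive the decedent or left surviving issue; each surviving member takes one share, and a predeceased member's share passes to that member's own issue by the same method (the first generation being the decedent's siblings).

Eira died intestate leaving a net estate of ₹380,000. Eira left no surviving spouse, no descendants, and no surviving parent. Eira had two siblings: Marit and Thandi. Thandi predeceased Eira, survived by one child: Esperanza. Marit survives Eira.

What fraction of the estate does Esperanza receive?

The entire ₹380,000 passes to the siblings and their issue.
That amount (₹380,000) is divided into 2 shares of ₹190,000: Marit takes ₹190,000; Thandi's ₹190,000 share passes to Thandi's issue.
Thandi's share (₹190,000) passes entirely to Esperanza.

Esperanza receives 1/2 of the estate.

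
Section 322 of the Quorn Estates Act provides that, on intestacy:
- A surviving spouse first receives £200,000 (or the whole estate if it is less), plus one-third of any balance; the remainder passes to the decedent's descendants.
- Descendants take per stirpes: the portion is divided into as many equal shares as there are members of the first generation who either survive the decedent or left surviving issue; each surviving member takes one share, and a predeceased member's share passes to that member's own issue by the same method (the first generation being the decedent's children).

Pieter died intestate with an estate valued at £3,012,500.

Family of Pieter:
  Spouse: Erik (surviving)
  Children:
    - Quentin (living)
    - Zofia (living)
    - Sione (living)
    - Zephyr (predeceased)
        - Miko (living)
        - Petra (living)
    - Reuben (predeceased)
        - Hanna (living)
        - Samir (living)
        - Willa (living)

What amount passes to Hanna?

Hanna receives £125,000.

Erik first takes £200,000, leaving a balance of £2,812,500. Erik then takes one-third of the balance (£937,500), for a total of £1,137,500. The remaining £1,875,000 passes to the descendants.
The descendants' portion (£1,875,000) is divided into 5 shares of £375,000: Quentin, Zofia, and Sione each take £375,000; Zephyr's £375,000 share passes to Zephyr's issue; Reuben's £375,000 share passes to Reuben's issue.
Zephyr's share (£375,000) is divided into 2 shares of £187,500: Miko and Petra each take £187,500.
Reuben's share (£375,000) is divided into 3 shares of £125,000: Hanna, Samir, and Willa each take £125,000.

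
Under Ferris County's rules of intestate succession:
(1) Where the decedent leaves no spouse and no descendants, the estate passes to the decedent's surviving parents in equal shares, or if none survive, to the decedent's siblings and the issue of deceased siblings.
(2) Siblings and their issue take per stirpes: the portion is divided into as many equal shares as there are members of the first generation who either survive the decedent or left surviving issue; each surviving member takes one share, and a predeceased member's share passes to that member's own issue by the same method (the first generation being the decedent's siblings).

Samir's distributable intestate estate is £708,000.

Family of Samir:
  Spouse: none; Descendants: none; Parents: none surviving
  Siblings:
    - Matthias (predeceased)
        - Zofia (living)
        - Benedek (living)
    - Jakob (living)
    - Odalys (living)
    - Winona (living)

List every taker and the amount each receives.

Zofia: £88,500; Benedek: £88,500; Jakob: £177,000; Odalys: £177,000; Winona: £177,000

The entire £708,000 passes to the siblings and their issue.
That amount (£708,000) is divided into 4 shares of £177,000: Jakob, Odalys, and Winona each take £177,000; Matthias's £177,000 share passes to Matthias's issue.
Matthias's share (£177,000) is divided into 2 shares of £88,500: Zofia and Benedek each take £88,500.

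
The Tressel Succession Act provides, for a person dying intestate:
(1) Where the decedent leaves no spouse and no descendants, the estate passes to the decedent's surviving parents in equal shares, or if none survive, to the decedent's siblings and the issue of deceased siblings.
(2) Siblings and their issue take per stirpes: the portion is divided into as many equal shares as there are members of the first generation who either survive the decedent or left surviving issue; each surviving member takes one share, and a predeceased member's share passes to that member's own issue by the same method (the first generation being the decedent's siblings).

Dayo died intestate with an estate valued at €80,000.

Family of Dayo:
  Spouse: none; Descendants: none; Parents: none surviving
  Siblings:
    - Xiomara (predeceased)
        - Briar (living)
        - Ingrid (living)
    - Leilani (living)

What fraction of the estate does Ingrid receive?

The entire €80,000 passes to the siblings and their issue.
That amount (€80,000) is divided into 2 shares of €40,000: Leilani takes €40,000; Xiomara's €40,000 share passes to Xiomara's issue.
Xiomara's share (€40,000) is divided into 2 shares of €20,000: Briar and Ingrid each take €20,000.

Ingrid receives 1/4 of the estate.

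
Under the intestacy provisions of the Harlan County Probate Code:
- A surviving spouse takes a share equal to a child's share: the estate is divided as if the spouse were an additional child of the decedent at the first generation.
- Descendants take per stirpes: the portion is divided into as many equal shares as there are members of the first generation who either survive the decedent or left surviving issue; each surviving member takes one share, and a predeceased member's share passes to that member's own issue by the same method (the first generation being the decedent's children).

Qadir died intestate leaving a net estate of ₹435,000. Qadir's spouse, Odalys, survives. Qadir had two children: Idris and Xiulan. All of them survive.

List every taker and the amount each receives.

The spouse counts as an additional share at the children's level, so there are 3 primary shares of ₹145,000. Odalys takes one such share (₹145,000).
The children's combined portion (₹290,000) is divided into 2 shares of ₹145,000: Idris and Xiulan each take ₹145,000.

Odalys: ₹145,000; Idris: ₹145,000; Xiulan: ₹145,000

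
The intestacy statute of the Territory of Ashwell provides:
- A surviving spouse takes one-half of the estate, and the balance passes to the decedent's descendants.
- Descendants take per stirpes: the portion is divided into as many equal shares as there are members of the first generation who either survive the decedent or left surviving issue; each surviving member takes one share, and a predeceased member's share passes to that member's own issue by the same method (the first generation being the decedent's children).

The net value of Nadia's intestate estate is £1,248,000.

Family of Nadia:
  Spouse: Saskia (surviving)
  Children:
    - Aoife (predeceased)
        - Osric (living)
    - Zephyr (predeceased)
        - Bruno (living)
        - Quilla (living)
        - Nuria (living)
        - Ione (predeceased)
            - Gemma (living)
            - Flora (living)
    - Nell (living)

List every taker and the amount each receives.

Saskia: £624,000; Osric: £208,000; Bruno: £52,000; Quilla: £52,000; Nuria: £52,000; Gemma: £26,000; Flora: £26,000; Nell: £208,000

Saskia takes one-half of £1,248,000 = £624,000. The remaining £624,000 passes to the descendants.
The descendants' portion (£624,000) is divided into 3 shares of £208,000: Nell takes £208,000; Aoife's £208,000 share passes to Aoife's issue; Zephyr's £208,000 share passes to Zephyr's issue.
Aoife's share (£208,000) passes entirely to Osric.
Zephyr's share (£208,000) is divided into 4 shares of £52,000: Bruno, Quilla, and Nuria each take £52,000; Ione's £52,000 share passes to Ione's issue.
Ione's share (£52,000) is divided into 2 shares of £26,000: Gemma and Flora each take £26,000.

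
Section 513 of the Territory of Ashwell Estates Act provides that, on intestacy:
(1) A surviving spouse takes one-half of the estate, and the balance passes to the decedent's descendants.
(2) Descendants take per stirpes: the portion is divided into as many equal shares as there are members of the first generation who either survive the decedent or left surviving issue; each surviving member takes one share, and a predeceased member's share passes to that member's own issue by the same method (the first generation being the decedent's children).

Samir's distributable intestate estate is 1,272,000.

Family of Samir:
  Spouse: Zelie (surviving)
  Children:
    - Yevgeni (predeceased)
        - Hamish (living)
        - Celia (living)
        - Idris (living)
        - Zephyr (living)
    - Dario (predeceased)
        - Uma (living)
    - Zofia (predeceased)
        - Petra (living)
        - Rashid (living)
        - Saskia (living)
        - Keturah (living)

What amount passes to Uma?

Uma receives 212,000.

Zelie takes one-half of 1,272,000 = 636,000. The remaining 636,000 passes to the descendants.
The descendants' portion (636,000) is divided into 3 shares of 212,000: Yevgeni's 212,000 share passes to Yevgeni's issue; Dario's 212,000 share passes to Dario's issue; Zofia's 212,000 share passes to Zofia's issue.
Yevgeni's share (212,000) is divided into 4 shares of 53,000: Hamish, Celia, Idris, and Zephyr each take 53,000.
Dario's share (212,000) passes entirely to Uma.
Zofia's share (212,000) is divided into 4 shares of 53,000: Petra, Rashid, Saskia, and Keturah each take 53,000.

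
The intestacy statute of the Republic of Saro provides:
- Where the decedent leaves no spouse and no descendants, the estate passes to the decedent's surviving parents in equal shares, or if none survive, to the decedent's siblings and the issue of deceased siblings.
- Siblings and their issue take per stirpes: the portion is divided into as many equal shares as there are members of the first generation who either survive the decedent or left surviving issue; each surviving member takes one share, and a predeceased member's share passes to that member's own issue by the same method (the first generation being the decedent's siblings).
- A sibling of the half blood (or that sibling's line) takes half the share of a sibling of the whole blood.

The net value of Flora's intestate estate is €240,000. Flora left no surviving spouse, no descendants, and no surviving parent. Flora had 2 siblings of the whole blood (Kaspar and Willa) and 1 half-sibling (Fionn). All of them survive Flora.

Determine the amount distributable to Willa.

The entire €240,000 passes to the siblings and their issue.
Counting each half-blood sibling's line as half a unit, there are 5/2 units in €240,000, so one unit is €96,000. Whole-blood lines (Kaspar and Willa) take €96,000 each; half-blood lines (Fionn) take €48,000 each.

Willa receives €96,000.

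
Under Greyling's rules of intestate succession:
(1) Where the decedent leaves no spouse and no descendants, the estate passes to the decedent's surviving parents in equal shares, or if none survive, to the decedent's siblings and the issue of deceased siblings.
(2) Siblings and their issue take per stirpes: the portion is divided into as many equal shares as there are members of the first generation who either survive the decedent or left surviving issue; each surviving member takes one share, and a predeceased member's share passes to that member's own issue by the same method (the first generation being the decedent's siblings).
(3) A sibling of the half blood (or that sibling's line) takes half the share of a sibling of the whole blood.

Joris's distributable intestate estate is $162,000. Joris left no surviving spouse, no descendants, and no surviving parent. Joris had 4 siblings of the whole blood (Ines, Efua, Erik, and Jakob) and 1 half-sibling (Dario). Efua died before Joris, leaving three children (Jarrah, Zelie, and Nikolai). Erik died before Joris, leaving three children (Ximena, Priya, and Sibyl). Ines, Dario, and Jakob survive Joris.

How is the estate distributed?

Ines: $36,000; Jarrah: $12,000; Zelie: $12,000; Nikolai: $12,000; Dario: $18,000; Ximena: $12,000; Priya: $12,000; Sibyl: $12,000; Jakob: $36,000

The entire $162,000 passes to the siblings and their issue.
Counting each half-blood sibling's line as half a unit, there are 9/2 units in $162,000, so one unit is $36,000. Whole-blood lines (Ines, Efua, Erik, and Jakob) take $36,000 each; half-blood lines (Dario) take $18,000 each.
Efua's share ($36,000) is divided into 3 shares of $12,000: Jarrah, Zelie, and Nikolai each take $12,000.
Erik's share ($36,000) is divided into 3 shares of $12,000: Ximena, Priya, and Sibyl each take $12,000.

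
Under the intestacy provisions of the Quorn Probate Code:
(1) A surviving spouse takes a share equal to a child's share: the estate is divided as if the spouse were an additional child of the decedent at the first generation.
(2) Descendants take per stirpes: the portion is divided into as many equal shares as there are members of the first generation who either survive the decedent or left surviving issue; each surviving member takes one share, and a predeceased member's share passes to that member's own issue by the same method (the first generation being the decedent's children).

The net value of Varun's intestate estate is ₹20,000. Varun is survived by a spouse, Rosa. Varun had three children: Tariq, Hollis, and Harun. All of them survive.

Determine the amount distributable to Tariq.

Tariq receives ₹5,000.

The spouse counts as an additional share at the children's level, so there are 4 primary shares of ₹5,000. Rosa takes one such share (₹5,000).
The children's combined portion (₹15,000) is divided into 3 shares of ₹5,000: Tariq, Hollis, and Harun each take ₹5,000.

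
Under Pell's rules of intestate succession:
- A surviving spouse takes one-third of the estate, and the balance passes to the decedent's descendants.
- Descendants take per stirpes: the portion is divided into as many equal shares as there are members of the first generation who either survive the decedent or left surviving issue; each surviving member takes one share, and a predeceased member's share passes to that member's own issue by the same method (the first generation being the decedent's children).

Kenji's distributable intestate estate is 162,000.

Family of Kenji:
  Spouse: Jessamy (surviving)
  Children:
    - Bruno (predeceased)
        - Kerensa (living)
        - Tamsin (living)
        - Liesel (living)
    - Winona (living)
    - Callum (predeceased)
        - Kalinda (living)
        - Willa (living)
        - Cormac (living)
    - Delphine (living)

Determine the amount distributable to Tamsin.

Jessamy takes one-third of 162,000 = 54,000. The remaining 108,000 passes to the descendants.
The descendants' portion (108,000) is divided into 4 shares of 27,000: Winona and Delphine each take 27,000; Bruno's 27,000 share passes to Bruno's issue; Callum's 27,000 share passes to Callum's issue.
Bruno's share (27,000) is divided into 3 shares of 9,000: Kerensa, Tamsin, and Liesel each take 9,000.
Callum's share (27,000) is divided into 3 shares of 9,000: Kalinda, Willa, and Cormac each take 9,000.

Tamsin receives 9,000.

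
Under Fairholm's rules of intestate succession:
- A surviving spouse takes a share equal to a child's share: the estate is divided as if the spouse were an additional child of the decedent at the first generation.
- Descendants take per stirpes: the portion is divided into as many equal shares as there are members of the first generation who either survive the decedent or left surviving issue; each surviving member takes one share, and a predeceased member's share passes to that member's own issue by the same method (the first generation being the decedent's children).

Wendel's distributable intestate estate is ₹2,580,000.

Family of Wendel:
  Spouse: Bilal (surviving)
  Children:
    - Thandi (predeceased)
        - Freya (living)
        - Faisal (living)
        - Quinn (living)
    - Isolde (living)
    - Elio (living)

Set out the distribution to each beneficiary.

Bilal: ₹645,000; Freya: ₹215,000; Faisal: ₹215,000; Quinn: ₹215,000; Isolde: ₹645,000; Elio: ₹645,000

The spouse counts as an additional share at the children's level, so there are 4 primary shares of ₹645,000. Bilal takes one such share (₹645,000).
The children's combined portion (₹1,935,000) is divided into 3 shares of ₹645,000: Isolde and Elio each take ₹645,000; Thandi's ₹645,000 share passes to Thandi's issue.
Thandi's share (₹645,000) is divided into 3 shares of ₹215,000: Freya, Faisal, and Quinn each take ₹215,000.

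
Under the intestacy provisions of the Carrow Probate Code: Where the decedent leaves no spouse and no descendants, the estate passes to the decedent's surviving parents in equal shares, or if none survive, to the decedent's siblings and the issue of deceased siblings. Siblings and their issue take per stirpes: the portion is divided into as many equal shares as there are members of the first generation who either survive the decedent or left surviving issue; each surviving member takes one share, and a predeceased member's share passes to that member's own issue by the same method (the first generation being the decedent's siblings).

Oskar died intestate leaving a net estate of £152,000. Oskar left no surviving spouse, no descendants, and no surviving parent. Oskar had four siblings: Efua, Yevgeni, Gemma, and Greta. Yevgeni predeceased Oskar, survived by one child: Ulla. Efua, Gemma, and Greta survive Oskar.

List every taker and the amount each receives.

The entire £152,000 passes to the siblings and their issue.
That amount (£152,000) is divided into 4 shares of £38,000: Efua, Gemma, and Greta each take £38,000; Yevgeni's £38,000 share passes to Yevgeni's issue.
Yevgeni's share (£38,000) passes entirely to Ulla.

Efua: £38,000; Ulla: £38,000; Gemma: £38,000; Greta: £38,000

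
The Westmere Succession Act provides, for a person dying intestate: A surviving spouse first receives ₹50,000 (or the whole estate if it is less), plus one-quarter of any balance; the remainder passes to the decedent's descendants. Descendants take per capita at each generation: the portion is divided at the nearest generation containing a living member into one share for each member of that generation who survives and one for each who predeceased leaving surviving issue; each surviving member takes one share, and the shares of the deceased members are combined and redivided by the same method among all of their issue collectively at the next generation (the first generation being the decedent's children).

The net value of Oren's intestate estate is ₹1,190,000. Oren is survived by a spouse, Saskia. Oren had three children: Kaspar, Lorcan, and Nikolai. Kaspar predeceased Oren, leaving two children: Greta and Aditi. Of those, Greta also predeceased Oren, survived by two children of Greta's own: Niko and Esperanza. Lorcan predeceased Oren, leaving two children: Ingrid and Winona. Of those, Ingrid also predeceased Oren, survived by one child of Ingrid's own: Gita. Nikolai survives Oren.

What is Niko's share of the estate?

Niko receives ₹95,000.

Saskia first takes ₹50,000, leaving a balance of ₹1,140,000. Saskia then takes one-quarter of the balance (₹285,000), for a total of ₹335,000. The remaining ₹855,000 passes to the descendants.
The descendants' portion (₹855,000) is divided at the children's generation into 3 shares of ₹285,000. Nikolai takes ₹285,000. The 2 shares of the deceased (Kaspar and Lorcan) are combined into a pool of ₹570,000.
That pool (₹570,000) is divided at the grandchildren's generation into 4 shares of ₹142,500. Aditi and Winona each take ₹142,500. The 2 shares of the deceased (Greta and Ingrid) are combined into a pool of ₹285,000.
That pool (₹285,000) is divided at the great-grandchildren's generation equally among Niko, Esperanza, and Gita: ₹95,000 each.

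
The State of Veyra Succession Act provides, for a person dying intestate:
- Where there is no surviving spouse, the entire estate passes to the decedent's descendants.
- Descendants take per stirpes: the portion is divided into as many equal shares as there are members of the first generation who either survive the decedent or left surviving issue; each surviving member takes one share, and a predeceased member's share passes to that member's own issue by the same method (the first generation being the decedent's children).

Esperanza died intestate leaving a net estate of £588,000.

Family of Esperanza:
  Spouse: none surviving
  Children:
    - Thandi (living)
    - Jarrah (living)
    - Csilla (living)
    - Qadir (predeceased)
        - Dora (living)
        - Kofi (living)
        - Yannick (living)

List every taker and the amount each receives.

Thandi: £147,000; Jarrah: £147,000; Csilla: £147,000; Dora: £49,000; Kofi: £49,000; Yannick: £49,000

The entire £588,000 passes to the descendants.
That amount (£588,000) is divided into 4 shares of £147,000: Thandi, Jarrah, and Csilla each take £147,000; Qadir's £147,000 share passes to Qadir's issue.
Qadir's share (£147,000) is divided into 3 shares of £49,000: Dora, Kofi, and Yannick each take £49,000.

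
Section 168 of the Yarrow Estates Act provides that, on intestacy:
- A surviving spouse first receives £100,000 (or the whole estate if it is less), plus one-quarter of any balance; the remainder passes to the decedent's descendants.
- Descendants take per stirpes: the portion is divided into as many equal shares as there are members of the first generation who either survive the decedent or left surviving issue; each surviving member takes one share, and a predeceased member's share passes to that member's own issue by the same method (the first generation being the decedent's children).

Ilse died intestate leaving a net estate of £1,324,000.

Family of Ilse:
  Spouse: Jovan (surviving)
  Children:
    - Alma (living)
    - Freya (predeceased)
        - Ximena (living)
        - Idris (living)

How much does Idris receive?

Idris receives £229,500.

Jovan first takes £100,000, leaving a balance of £1,224,000. Jovan then takes one-quarter of the balance (£306,000), for a total of £406,000. The remaining £918,000 passes to the descendants.
The descendants' portion (£918,000) is divided into 2 shares of £459,000: Alma takes £459,000; Freya's £459,000 share passes to Freya's issue.
Freya's share (£459,000) is divided into 2 shares of £229,500: Ximena and Idris each take £229,500.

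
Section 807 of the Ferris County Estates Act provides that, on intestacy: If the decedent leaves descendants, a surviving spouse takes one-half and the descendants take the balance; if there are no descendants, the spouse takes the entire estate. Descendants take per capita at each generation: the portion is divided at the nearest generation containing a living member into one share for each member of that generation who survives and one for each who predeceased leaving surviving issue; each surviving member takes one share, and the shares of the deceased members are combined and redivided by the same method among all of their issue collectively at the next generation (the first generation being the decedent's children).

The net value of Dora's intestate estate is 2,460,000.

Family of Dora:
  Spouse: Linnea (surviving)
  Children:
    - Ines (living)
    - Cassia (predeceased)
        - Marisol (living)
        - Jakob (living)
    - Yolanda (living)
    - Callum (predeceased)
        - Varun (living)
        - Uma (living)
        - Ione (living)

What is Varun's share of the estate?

Varun receives 123,000.

Linnea takes one-half of 2,460,000 = 1,230,000. The remaining 1,230,000 passes to the descendants.
The descendants' portion (1,230,000) is divided at the children's generation into 4 shares of 307,500. Ines and Yolanda each take 307,500. The 2 shares of the deceased (Cassia and Callum) are combined into a pool of 615,000.
That pool (615,000) is divided at the grandchildren's generation equally among Marisol, Jakob, Varun, Uma, and Ione: 123,000 each.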